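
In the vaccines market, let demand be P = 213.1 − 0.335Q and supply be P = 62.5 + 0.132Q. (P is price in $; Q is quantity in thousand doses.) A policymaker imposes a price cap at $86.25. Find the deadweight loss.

Competitive equilibrium: 213.1 − 0.335Q = 62.5 + 0.132Q → Q* = 322.4839, P* = 105.0679.
At the ceiling P = 86.25, quantity supplied = (86.25 − 62.5)/0.132 = 179.9242.
Willingness to pay at Q' = 179.9242: 213.1 − 0.335·179.9242 = 152.8254.
ΔQ = 322.4839 − 179.9242 = 142.5597; wedge = 152.8254 − 86.25 = 66.5754.
Welfare loss = ½ × 142.5597 × 66.5754 = $4745.48 thousand.

$4745.48 thousand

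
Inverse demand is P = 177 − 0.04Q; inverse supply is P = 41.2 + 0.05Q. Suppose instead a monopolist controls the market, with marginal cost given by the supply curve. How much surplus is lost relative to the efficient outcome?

9699.74

Competitive equilibrium: 177 − 0.04Q = 41.2 + 0.05Q → Q* = 1508.8889, P* = 116.6444.
Marginal revenue: MR = 177 − 0.08Q. Set MR = MC: 177 − 0.08Q = 41.2 + 0.05Q → Q_m = 1044.6154.
Price P_m = 177 − 0.04·1044.6154 = 135.2154; MC(Q_m) = 41.2 + 0.05·1044.6154 = 93.4308.
Competitive Q* = 1508.8889, so ΔQ = 464.2735; wedge = 135.2154 − 93.4308 = 41.7846.
Deadweight loss = ½ × 464.2735 × 41.7846 = 9699.74.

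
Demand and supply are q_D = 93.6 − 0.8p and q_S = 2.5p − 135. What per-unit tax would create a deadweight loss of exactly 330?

33

In inverse form: demand p = 117 − 1.25q, supply p = 54 + 0.4q.
Competitive equilibrium: 117 − 1.25q = 54 + 0.4q → q* = 38.1818, p* = 69.2727.
A tax t gives Δq = t/1.65 and wedge t, so DWL = t²/3.3.
t²/3.3 = 330 → t² = 1089 → t = 33.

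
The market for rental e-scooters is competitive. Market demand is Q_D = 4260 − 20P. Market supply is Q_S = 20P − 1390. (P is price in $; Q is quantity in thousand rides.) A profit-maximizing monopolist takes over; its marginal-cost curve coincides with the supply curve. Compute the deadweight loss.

$11440.14 thousand

In inverse form: demand P = 213 − 0.05Q, supply P = 69.5 + 0.05Q.
Competitive equilibrium: 213 − 0.05Q = 69.5 + 0.05Q → Q* = 1435, P* = 141.25.
Marginal revenue: MR = 213 − 0.1Q. Set MR = MC: 213 − 0.1Q = 69.5 + 0.05Q → Q_m = 956.66667.
Price P_m = 213 − 0.05·956.66667 = 165.16667; MC(Q_m) = 69.5 + 0.05·956.66667 = 117.33333.
Competitive Q* = 1435, so ΔQ = 478.33333; wedge = 165.16667 − 117.33333 = 47.83334.
The triangle = ½ × 478.33333 × 47.83334 = $11440.14 thousand.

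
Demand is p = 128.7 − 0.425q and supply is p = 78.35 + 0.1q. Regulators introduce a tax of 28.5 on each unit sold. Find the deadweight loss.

Competitive equilibrium: 128.7 − 0.425q = 78.35 + 0.1q → q* = 95.9048, p* = 87.9405.
With the tax, the buyer price exceeds the seller price by 28.5: (128.7 − 0.425q) − (78.35 + 0.1q) = 28.5 → q' = 41.619.
Δq = 95.9048 − 41.619 = 54.2858; the wedge equals the tax, 28.5.
DWL = ½ × 54.2858 × 28.5 = 773.57.

773.57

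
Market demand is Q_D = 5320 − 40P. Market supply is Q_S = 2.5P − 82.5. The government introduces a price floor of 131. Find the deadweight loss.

In inverse form: demand P = 133 − 0.025Q, supply P = 33 + 0.4Q.
Competitive equilibrium: 133 − 0.025Q = 33 + 0.4Q → Q* = 235.2941, P* = 127.1176.
At the floor P = 131, quantity demanded = (133 − 131)/0.025 = 80.
Sellers' marginal cost at Q' = 80: 33 + 0.4·80 = 65.
ΔQ = 235.2941 − 80 = 155.2941; wedge = 131 − 65 = 66.
Deadweight loss = ½ × 155.2941 × 66 = 5124.71.

5124.71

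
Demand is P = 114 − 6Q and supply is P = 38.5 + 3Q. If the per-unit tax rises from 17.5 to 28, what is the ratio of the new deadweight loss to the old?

Competitive equilibrium: 114 − 6Q = 38.5 + 3Q → Q* = 8.3889, P* = 63.6667.
For a per-unit tax t: ΔQ = t/9, so DWL = ½·t·(t/9) = t²/18.
At t = 17.5: DWL = 17.014. At t = 28: DWL = 43.556.
Ratio = (28/17.5)² = 2.56.

2.56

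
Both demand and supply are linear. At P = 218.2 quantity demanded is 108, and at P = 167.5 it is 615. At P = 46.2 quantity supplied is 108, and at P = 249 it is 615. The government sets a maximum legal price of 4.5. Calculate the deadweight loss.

50232.02

Demand slope = (167.5 − 218.2)/(615 − 108) = −0.1, so P = 229 − 0.1Q.
Supply slope = (249 − 46.2)/(615 − 108) = 0.4, so P = 3 + 0.4Q.
Competitive equilibrium: 229 − 0.1Q = 3 + 0.4Q → Q* = 452, P* = 183.8.
At the ceiling P = 4.5, quantity supplied = (4.5 − 3)/0.4 = 3.75.
Willingness to pay at Q' = 3.75: 229 − 0.1·3.75 = 228.625.
ΔQ = 452 − 3.75 = 448.25; wedge = 228.625 − 4.5 = 224.125.
The triangle = ½ × 448.25 × 224.125 = 50232.02.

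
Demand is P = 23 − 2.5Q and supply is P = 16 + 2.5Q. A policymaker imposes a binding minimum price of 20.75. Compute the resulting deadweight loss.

Competitive equilibrium: 23 − 2.5Q = 16 + 2.5Q → Q* = 1.4, P* = 19.5.
At the floor P = 20.75, quantity demanded = (23 − 20.75)/2.5 = 0.9.
Sellers' marginal cost at Q' = 0.9: 16 + 2.5·0.9 = 18.25.
ΔQ = 1.4 − 0.9 = 0.5; wedge = 20.75 − 18.25 = 2.5.
DWL = ½ × 0.5 × 2.5 = 0.625.

0.625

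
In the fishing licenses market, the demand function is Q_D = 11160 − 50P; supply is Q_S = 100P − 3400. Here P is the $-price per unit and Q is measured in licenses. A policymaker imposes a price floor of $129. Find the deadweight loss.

In inverse form: demand P = 223.2 − 0.02Q, supply P = 34 + 0.01Q.
Competitive equilibrium: 223.2 − 0.02Q = 34 + 0.01Q → Q* = 6306.6667, P* = 97.0667.
At the floor P = 129, quantity demanded = (223.2 − 129)/0.02 = 4710.
Sellers' marginal cost at Q' = 4710: 34 + 0.01·4710 = 81.1.
ΔQ = 6306.6667 − 4710 = 1596.6667; wedge = 129 − 81.1 = 47.9.
Welfare loss = ½ × 1596.6667 × 47.9 = $38240.17.

$38240.17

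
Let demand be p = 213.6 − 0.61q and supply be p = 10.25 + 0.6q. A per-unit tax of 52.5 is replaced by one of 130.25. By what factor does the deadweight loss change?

6.155

Competitive equilibrium: 213.6 − 0.61q = 10.25 + 0.6q → q* = 168.0579, p* = 111.0847.
For a per-unit tax t: Δq = t/1.21, so DWL = ½·t·(t/1.21) = t²/2.42.
At t = 52.5: DWL = 1138.946. At t = 130.25: DWL = 7010.356.
Ratio = (130.25/52.5)² = 6.155.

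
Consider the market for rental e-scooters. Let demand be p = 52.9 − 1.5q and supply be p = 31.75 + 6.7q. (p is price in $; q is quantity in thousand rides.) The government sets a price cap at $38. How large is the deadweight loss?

Competitive equilibrium: 52.9 − 1.5q = 31.75 + 6.7q → q* = 2.5793, p* = 49.0311.
At the ceiling p = 38, quantity supplied = (38 − 31.75)/6.7 = 0.9328.
Willingness to pay at q' = 0.9328: 52.9 − 1.5·0.9328 = 51.5008.
Δq = 2.5793 − 0.9328 = 1.6465; wedge = 51.5008 − 38 = 13.5008.
Welfare loss = ½ × 1.6465 × 13.5008 = $11.11 thousand.

$11.11 thousand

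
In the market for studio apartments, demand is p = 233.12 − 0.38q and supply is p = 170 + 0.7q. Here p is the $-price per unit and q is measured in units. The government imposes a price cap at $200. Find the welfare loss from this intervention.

$131.20

Competitive equilibrium: 233.12 − 0.38q = 170 + 0.7q → q* = 58.4444, p* = 210.9111.
At the ceiling p = 200, quantity supplied = (200 − 170)/0.7 = 42.8571.
Willingness to pay at q' = 42.8571: 233.12 − 0.38·42.8571 = 216.8343.
Δq = 58.4444 − 42.8571 = 15.5873; wedge = 216.8343 − 200 = 16.8343.
Welfare loss = ½ × 15.5873 × 16.8343 = $131.20.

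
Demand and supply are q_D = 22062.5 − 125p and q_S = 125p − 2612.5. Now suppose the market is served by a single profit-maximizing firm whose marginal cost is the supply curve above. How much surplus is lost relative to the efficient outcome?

In inverse form: demand p = 176.5 − 0.008q, supply p = 20.9 + 0.008q.
Competitive equilibrium: 176.5 − 0.008q = 20.9 + 0.008q → q* = 9725, p* = 98.7.
Marginal revenue: MR = 176.5 − 0.016q. Set MR = MC: 176.5 − 0.016q = 20.9 + 0.008q → q_m = 6483.333333.
Price p_m = 176.5 − 0.008·6483.333333 = 124.633333; MC(q_m) = 20.9 + 0.008·6483.333333 = 72.766667.
Competitive q* = 9725, so Δq = 3241.666667; wedge = 124.633333 − 72.766667 = 51.866666.
The triangle = ½ × 3241.666667 × 51.866666 = 84067.22.

84067.22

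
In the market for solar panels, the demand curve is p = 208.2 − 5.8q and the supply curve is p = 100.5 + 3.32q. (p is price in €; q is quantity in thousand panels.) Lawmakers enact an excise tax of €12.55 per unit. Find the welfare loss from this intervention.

Competitive equilibrium: 208.2 − 5.8q = 100.5 + 3.32q → q* = 11.8092, p* = 139.7066.
With the tax, the buyer price exceeds the seller price by 12.55: (208.2 − 5.8q) − (100.5 + 3.32q) = 12.55 → q' = 10.4331.
Δq = 11.8092 − 10.4331 = 1.3761; the wedge equals the tax, 12.55.
Welfare loss = ½ × 1.3761 × 12.55 = €8.64 thousand.

€8.64 thousand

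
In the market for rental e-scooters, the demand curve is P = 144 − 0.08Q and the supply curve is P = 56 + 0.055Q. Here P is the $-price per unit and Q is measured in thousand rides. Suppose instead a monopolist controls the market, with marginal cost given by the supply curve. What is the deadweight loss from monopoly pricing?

Competitive equilibrium: 144 − 0.08Q = 56 + 0.055Q → Q* = 651.85185, P* = 91.85185.
Marginal revenue: MR = 144 − 0.16Q. Set MR = MC: 144 − 0.16Q = 56 + 0.055Q → Q_m = 409.30233.
Price P_m = 144 − 0.08·409.30233 = 111.25581; MC(Q_m) = 56 + 0.055·409.30233 = 78.51163.
Competitive Q* = 651.85185, so ΔQ = 242.54952; wedge = 111.25581 − 78.51163 = 32.74418.
Deadweight loss = ½ × 242.54952 × 32.74418 = $3971.04 thousand.

$3971.04 thousand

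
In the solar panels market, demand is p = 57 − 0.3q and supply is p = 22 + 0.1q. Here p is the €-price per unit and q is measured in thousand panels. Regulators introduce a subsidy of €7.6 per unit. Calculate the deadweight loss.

Competitive equilibrium: 57 − 0.3q = 22 + 0.1q → q* = 87.5, p* = 30.75.
The subsidy lowers effective supply by 7.6: p = 14.4 + 0.1q.
New quantity: 57 − 0.3q = 14.4 + 0.1q → q' = 106.5.
Overproduction Δq = 106.5 − 87.5 = 19; wedge = subsidy = 7.6.
DWL = ½ × 19 × 7.6 = €72.20 thousand.

€72.20 thousand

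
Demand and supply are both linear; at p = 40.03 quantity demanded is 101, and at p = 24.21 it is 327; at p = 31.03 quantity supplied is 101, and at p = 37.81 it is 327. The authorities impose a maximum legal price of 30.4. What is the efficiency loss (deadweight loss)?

Demand slope = (24.21 − 40.03)/(327 − 101) = −0.07, so p = 47.1 − 0.07q.
Supply slope = (37.81 − 31.03)/(327 − 101) = 0.03, so p = 28 + 0.03q.
Competitive equilibrium: 47.1 − 0.07q = 28 + 0.03q → q* = 191, p* = 33.73.
At the ceiling p = 30.4, quantity supplied = (30.4 − 28)/0.03 = 80.
Willingness to pay at q' = 80: 47.1 − 0.07·80 = 41.5.
Δq = 191 − 80 = 111; wedge = 41.5 − 30.4 = 11.1.
The triangle = ½ × 111 × 11.1 = 616.05.

616.05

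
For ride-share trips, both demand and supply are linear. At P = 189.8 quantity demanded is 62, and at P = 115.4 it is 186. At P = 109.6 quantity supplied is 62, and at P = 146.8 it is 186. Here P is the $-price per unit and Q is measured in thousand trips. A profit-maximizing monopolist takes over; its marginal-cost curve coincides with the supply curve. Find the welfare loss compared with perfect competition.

$1644.09 thousand

Demand slope = (115.4 − 189.8)/(186 − 62) = −0.6, so P = 227 − 0.6Q.
Supply slope = (146.8 − 109.6)/(186 − 62) = 0.3, so P = 91 + 0.3Q.
Competitive equilibrium: 227 − 0.6Q = 91 + 0.3Q → Q* = 151.1111, P* = 136.3333.
Marginal revenue: MR = 227 − 1.2Q. Set MR = MC: 227 − 1.2Q = 91 + 0.3Q → Q_m = 90.6667.
Price P_m = 227 − 0.6·90.6667 = 172.6; MC(Q_m) = 91 + 0.3·90.6667 = 118.2.
Competitive Q* = 151.1111, so ΔQ = 60.4444; wedge = 172.6 − 118.2 = 54.4.
The triangle = ½ × 60.4444 × 54.4 = $1644.09 thousand.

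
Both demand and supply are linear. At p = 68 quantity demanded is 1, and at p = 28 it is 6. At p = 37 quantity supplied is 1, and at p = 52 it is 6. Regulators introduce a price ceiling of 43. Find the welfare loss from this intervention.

Demand slope = (28 − 68)/(6 − 1) = −8, so p = 76 − 8q.
Supply slope = (52 − 37)/(6 − 1) = 3, so p = 34 + 3q.
Competitive equilibrium: 76 − 8q = 34 + 3q → q* = 3.8182, p* = 45.4545.
At the ceiling p = 43, quantity supplied = (43 − 34)/3 = 3.
Willingness to pay at q' = 3: 76 − 8·3 = 52.
Δq = 3.8182 − 3 = 0.8182; wedge = 52 − 43 = 9.
Deadweight loss = ½ × 0.8182 × 9 = 3.68.

3.68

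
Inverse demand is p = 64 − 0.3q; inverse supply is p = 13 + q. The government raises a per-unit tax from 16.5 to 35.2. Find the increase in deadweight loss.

371.84

Competitive equilibrium: 64 − 0.3q = 13 + q → q* = 39.2308, p* = 52.2308.
For a per-unit tax t: Δq = t/1.3, so DWL = ½·t·(t/1.3) = t²/2.6.
At t = 16.5: DWL = 104.712. At t = 35.2: DWL = 476.554.
Increase = 476.554 − 104.712 = 371.84.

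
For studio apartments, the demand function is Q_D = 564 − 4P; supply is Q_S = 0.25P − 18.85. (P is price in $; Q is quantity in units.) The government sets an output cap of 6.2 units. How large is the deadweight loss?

$181.24

In inverse form: demand P = 141 − 0.25Q, supply P = 75.4 + 4Q.
Competitive equilibrium: 141 − 0.25Q = 75.4 + 4Q → Q* = 15.4353, P* = 137.1412.
At Q = 6.2: demand price = 141 − 0.25·6.2 = 139.45; supply price = 75.4 + 4·6.2 = 100.2.
ΔQ = 15.4353 − 6.2 = 9.2353; wedge = 139.45 − 100.2 = 39.25.
DWL = ½ × 9.2353 × 39.25 = $181.24.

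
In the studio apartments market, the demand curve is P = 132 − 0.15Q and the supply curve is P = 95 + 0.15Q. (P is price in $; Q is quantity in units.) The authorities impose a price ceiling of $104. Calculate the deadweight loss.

Competitive equilibrium: 132 − 0.15Q = 95 + 0.15Q → Q* = 123.3333, P* = 113.5.
At the ceiling P = 104, quantity supplied = (104 − 95)/0.15 = 60.
Willingness to pay at Q' = 60: 132 − 0.15·60 = 123.
ΔQ = 123.3333 − 60 = 63.3333; wedge = 123 − 104 = 19.
The triangle = ½ × 63.3333 × 19 = $601.67.

$601.67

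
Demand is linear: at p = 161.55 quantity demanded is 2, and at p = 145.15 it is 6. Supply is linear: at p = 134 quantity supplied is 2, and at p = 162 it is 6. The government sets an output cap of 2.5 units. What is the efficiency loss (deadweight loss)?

21.80

Demand slope = (145.15 − 161.55)/(6 − 2) = −4.1, so p = 169.75 − 4.1q.
Supply slope = (162 − 134)/(6 − 2) = 7, so p = 120 + 7q.
Competitive equilibrium: 169.75 − 4.1q = 120 + 7q → q* = 4.482, p* = 151.3739.
At q = 2.5: demand price = 169.75 − 4.1·2.5 = 159.5; supply price = 120 + 7·2.5 = 137.5.
Δq = 4.482 − 2.5 = 1.982; wedge = 159.5 − 137.5 = 22.
Deadweight loss = ½ × 1.982 × 22 = 21.80.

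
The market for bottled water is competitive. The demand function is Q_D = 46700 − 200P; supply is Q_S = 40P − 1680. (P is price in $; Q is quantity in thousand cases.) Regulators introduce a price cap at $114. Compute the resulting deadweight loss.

$184100.17 thousand

In inverse form: demand P = 233.5 − 0.005Q, supply P = 42 + 0.025Q.
Competitive equilibrium: 233.5 − 0.005Q = 42 + 0.025Q → Q* = 6383.33333, P* = 201.58333.
At the ceiling P = 114, quantity supplied = (114 − 42)/0.025 = 2880.
Willingness to pay at Q' = 2880: 233.5 − 0.005·2880 = 219.1.
ΔQ = 6383.33333 − 2880 = 3503.33333; wedge = 219.1 − 114 = 105.1.
Deadweight loss = ½ × 3503.33333 × 105.1 = $184100.17 thousand.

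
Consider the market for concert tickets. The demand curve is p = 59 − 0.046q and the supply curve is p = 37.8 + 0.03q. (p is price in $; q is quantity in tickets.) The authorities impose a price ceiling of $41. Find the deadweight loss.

$1127.86

Competitive equilibrium: 59 − 0.046q = 37.8 + 0.03q → q* = 278.9474, p* = 46.1684.
At the ceiling p = 41, quantity supplied = (41 − 37.8)/0.03 = 106.6667.
Willingness to pay at q' = 106.6667: 59 − 0.046·106.6667 = 54.0933.
Δq = 278.9474 − 106.6667 = 172.2807; wedge = 54.0933 − 41 = 13.0933.
The triangle = ½ × 172.2807 × 13.0933 = $1127.86.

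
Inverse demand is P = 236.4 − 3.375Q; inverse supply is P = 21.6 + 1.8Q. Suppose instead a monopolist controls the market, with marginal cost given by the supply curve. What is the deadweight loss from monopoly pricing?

694.61

Competitive equilibrium: 236.4 − 3.375Q = 21.6 + 1.8Q → Q* = 41.5072, P* = 96.313.
Marginal revenue: MR = 236.4 − 6.75Q. Set MR = MC: 236.4 − 6.75Q = 21.6 + 1.8Q → Q_m = 25.1228.
Price P_m = 236.4 − 3.375·25.1228 = 151.6106; MC(Q_m) = 21.6 + 1.8·25.1228 = 66.821.
Competitive Q* = 41.5072, so ΔQ = 16.3844; wedge = 151.6106 − 66.821 = 84.7896.
Deadweight loss = ½ × 16.3844 × 84.7896 = 694.61.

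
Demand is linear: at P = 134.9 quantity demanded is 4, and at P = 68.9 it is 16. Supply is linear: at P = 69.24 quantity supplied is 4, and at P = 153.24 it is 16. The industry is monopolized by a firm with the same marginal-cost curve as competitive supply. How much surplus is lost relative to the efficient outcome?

49.96

Demand slope = (68.9 − 134.9)/(16 − 4) = −5.5, so P = 156.9 − 5.5Q.
Supply slope = (153.24 − 69.24)/(16 − 4) = 7, so P = 41.24 + 7Q.
Competitive equilibrium: 156.9 − 5.5Q = 41.24 + 7Q → Q* = 9.2528, P* = 106.0096.
Marginal revenue: MR = 156.9 − 11Q. Set MR = MC: 156.9 − 11Q = 41.24 + 7Q → Q_m = 6.4256.
Price P_m = 156.9 − 5.5·6.4256 = 121.5592; MC(Q_m) = 41.24 + 7·6.4256 = 86.2192.
Competitive Q* = 9.2528, so ΔQ = 2.8272; wedge = 121.5592 − 86.2192 = 35.34.
Welfare loss = ½ × 2.8272 × 35.34 = 49.96.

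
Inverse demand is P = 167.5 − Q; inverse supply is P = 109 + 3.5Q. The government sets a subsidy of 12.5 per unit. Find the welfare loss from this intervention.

17.36

Competitive equilibrium: 167.5 − Q = 109 + 3.5Q → Q* = 13, P* = 154.5.
The subsidy lowers effective supply by 12.5: P = 96.5 + 3.5Q.
New quantity: 167.5 − Q = 96.5 + 3.5Q → Q' = 15.7778.
Overproduction ΔQ = 15.7778 − 13 = 2.7778; wedge = subsidy = 12.5.
Deadweight loss = ½ × 2.7778 × 12.5 = 17.36.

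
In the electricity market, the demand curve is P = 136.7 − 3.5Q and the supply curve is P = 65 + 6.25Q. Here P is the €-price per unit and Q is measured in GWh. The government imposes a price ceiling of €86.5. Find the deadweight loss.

Competitive equilibrium: 136.7 − 3.5Q = 65 + 6.25Q → Q* = 7.3538, P* = 110.9615.
At the ceiling P = 86.5, quantity supplied = (86.5 − 65)/6.25 = 3.44.
Willingness to pay at Q' = 3.44: 136.7 − 3.5·3.44 = 124.66.
ΔQ = 7.3538 − 3.44 = 3.9138; wedge = 124.66 − 86.5 = 38.16.
DWL = ½ × 3.9138 × 38.16 = €74.68.

€74.68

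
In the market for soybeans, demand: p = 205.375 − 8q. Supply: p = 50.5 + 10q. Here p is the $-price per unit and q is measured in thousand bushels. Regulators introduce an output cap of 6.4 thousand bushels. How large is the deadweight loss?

Competitive equilibrium: 205.375 − 8q = 50.5 + 10q → q* = 8.6042, p* = 136.5417.
At q = 6.4: demand price = 205.375 − 8·6.4 = 154.175; supply price = 50.5 + 10·6.4 = 114.5.
Δq = 8.6042 − 6.4 = 2.2042; wedge = 154.175 − 114.5 = 39.675.
Deadweight loss = ½ × 2.2042 × 39.675 = $43.73 thousand.

$43.73 thousand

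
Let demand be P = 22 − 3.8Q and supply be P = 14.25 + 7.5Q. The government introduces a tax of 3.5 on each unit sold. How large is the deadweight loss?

0.54

Competitive equilibrium: 22 − 3.8Q = 14.25 + 7.5Q → Q* = 0.6858, P* = 19.3938.
With the tax, the buyer price exceeds the seller price by 3.5: (22 − 3.8Q) − (14.25 + 7.5Q) = 3.5 → Q' = 0.3761.
ΔQ = 0.6858 − 0.3761 = 0.3097; the wedge equals the tax, 3.5.
Welfare loss = ½ × 0.3097 × 3.5 = 0.54.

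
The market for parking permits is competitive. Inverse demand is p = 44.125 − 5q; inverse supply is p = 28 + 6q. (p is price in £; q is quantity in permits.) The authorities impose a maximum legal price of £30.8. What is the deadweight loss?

£5.49

Competitive equilibrium: 44.125 − 5q = 28 + 6q → q* = 1.4659, p* = 36.7955.
At the ceiling p = 30.8, quantity supplied = (30.8 − 28)/6 = 0.4667.
Willingness to pay at q' = 0.4667: 44.125 − 5·0.4667 = 41.7915.
Δq = 1.4659 − 0.4667 = 0.9992; wedge = 41.7915 − 30.8 = 10.9915.
Deadweight loss = ½ × 0.9992 × 10.9915 = £5.49.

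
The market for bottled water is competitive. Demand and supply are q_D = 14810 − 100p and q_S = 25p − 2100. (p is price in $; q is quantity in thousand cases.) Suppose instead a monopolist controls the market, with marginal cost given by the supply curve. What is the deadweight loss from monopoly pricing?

$1141.34 thousand

In inverse form: demand p = 148.1 − 0.01q, supply p = 84 + 0.04q.
Competitive equilibrium: 148.1 − 0.01q = 84 + 0.04q → q* = 1282, p* = 135.28.
Marginal revenue: MR = 148.1 − 0.02q. Set MR = MC: 148.1 − 0.02q = 84 + 0.04q → q_m = 1068.3333.
Price p_m = 148.1 − 0.01·1068.3333 = 137.4167; MC(q_m) = 84 + 0.04·1068.3333 = 126.7333.
Competitive q* = 1282, so Δq = 213.6667; wedge = 137.4167 − 126.7333 = 10.6834.
Welfare loss = ½ × 213.6667 × 10.6834 = $1141.34 thousand.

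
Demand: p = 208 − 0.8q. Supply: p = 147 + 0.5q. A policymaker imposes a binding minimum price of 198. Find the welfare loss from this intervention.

Competitive equilibrium: 208 − 0.8q = 147 + 0.5q → q* = 46.9231, p* = 170.4615.
At the floor p = 198, quantity demanded = (208 − 198)/0.8 = 12.5.
Sellers' marginal cost at q' = 12.5: 147 + 0.5·12.5 = 153.25.
Δq = 46.9231 − 12.5 = 34.4231; wedge = 198 − 153.25 = 44.75.
Deadweight loss = ½ × 34.4231 × 44.75 = 770.22.

770.22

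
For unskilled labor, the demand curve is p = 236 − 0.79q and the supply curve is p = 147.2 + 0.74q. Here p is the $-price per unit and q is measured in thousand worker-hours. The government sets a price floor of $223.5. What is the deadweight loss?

Competitive equilibrium: 236 − 0.79q = 147.2 + 0.74q → q* = 58.0392, p* = 190.149.
At the floor p = 223.5, quantity demanded = (236 − 223.5)/0.79 = 15.8228.
Sellers' marginal cost at q' = 15.8228: 147.2 + 0.74·15.8228 = 158.9089.
Δq = 58.0392 − 15.8228 = 42.2164; wedge = 223.5 − 158.9089 = 64.5911.
DWL = ½ × 42.2164 × 64.5911 = $1363.40 thousand.

$1363.40 thousand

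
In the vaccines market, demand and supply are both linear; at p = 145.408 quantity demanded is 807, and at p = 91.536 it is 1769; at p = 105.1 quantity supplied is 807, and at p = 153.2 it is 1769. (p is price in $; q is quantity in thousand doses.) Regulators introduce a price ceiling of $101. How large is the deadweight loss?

Demand slope = (91.536 − 145.408)/(1769 − 807) = −0.056, so p = 190.6 − 0.056q.
Supply slope = (153.2 − 105.1)/(1769 − 807) = 0.05, so p = 64.75 + 0.05q.
Competitive equilibrium: 190.6 − 0.056q = 64.75 + 0.05q → q* = 1187.2642, p* = 124.1132.
At the ceiling p = 101, quantity supplied = (101 − 64.75)/0.05 = 725.
Willingness to pay at q' = 725: 190.6 − 0.056·725 = 150.
Δq = 1187.2642 − 725 = 462.2642; wedge = 150 − 101 = 49.
Deadweight loss = ½ × 462.2642 × 49 = $11325.47 thousand.

$11325.47 thousand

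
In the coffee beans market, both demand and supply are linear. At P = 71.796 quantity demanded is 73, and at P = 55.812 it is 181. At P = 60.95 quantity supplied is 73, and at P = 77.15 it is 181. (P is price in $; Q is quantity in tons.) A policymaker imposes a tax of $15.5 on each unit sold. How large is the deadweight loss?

Demand slope = (55.812 − 71.796)/(181 − 73) = −0.148, so P = 82.6 − 0.148Q.
Supply slope = (77.15 − 60.95)/(181 − 73) = 0.15, so P = 50 + 0.15Q.
Competitive equilibrium: 82.6 − 0.148Q = 50 + 0.15Q → Q* = 109.396, P* = 66.4094.
With the tax, the buyer price exceeds the seller price by 15.5: (82.6 − 0.148Q) − (50 + 0.15Q) = 15.5 → Q' = 57.3826.
ΔQ = 109.396 − 57.3826 = 52.0134; the wedge equals the tax, 15.5.
DWL = ½ × 52.0134 × 15.5 = $403.10.

$403.10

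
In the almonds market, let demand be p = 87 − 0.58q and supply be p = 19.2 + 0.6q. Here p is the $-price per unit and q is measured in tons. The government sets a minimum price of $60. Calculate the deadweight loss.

Competitive equilibrium: 87 − 0.58q = 19.2 + 0.6q → q* = 57.4576, p* = 53.6746.
At the floor p = 60, quantity demanded = (87 − 60)/0.58 = 46.5517.
Sellers' marginal cost at q' = 46.5517: 19.2 + 0.6·46.5517 = 47.131.
Δq = 57.4576 − 46.5517 = 10.9059; wedge = 60 − 47.131 = 12.869.
Deadweight loss = ½ × 10.9059 × 12.869 = $70.17.

$70.17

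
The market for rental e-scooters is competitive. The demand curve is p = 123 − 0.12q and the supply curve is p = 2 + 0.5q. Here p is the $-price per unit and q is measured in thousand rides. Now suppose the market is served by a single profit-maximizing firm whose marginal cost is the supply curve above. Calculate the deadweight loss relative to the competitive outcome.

$310.49 thousand

Competitive equilibrium: 123 − 0.12q = 2 + 0.5q → q* = 195.1613, p* = 99.5806.
Marginal revenue: MR = 123 − 0.24q. Set MR = MC: 123 − 0.24q = 2 + 0.5q → q_m = 163.5135.
Price p_m = 123 − 0.12·163.5135 = 103.3784; MC(q_m) = 2 + 0.5·163.5135 = 83.7568.
Competitive q* = 195.1613, so Δq = 31.6478; wedge = 103.3784 − 83.7568 = 19.6216.
The triangle = ½ × 31.6478 × 19.6216 = $310.49 thousand.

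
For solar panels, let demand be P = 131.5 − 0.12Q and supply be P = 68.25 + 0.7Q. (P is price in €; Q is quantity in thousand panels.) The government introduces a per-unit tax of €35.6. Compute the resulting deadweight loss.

Competitive equilibrium: 131.5 − 0.12Q = 68.25 + 0.7Q → Q* = 77.1341, P* = 122.2439.
With the tax, the buyer price exceeds the seller price by 35.6: (131.5 − 0.12Q) − (68.25 + 0.7Q) = 35.6 → Q' = 33.7195.
ΔQ = 77.1341 − 33.7195 = 43.4146; the wedge equals the tax, 35.6.
Deadweight loss = ½ × 43.4146 × 35.6 = €772.78 thousand.

€772.78 thousand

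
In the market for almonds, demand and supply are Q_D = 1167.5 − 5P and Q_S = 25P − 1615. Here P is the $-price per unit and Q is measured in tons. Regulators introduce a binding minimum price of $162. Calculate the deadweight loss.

$14386.69

In inverse form: demand P = 233.5 − 0.2Q, supply P = 64.6 + 0.04Q.
Competitive equilibrium: 233.5 − 0.2Q = 64.6 + 0.04Q → Q* = 703.75, P* = 92.75.
At the floor P = 162, quantity demanded = (233.5 − 162)/0.2 = 357.5.
Sellers' marginal cost at Q' = 357.5: 64.6 + 0.04·357.5 = 78.9.
ΔQ = 703.75 − 357.5 = 346.25; wedge = 162 − 78.9 = 83.1.
DWL = ½ × 346.25 × 83.1 = $14386.69.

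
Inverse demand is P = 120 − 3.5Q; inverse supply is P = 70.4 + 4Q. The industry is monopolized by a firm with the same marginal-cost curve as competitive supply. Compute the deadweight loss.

Competitive equilibrium: 120 − 3.5Q = 70.4 + 4Q → Q* = 6.6133, P* = 96.8533.
Marginal revenue: MR = 120 − 7Q. Set MR = MC: 120 − 7Q = 70.4 + 4Q → Q_m = 4.5091.
Price P_m = 120 − 3.5·4.5091 = 104.2182; MC(Q_m) = 70.4 + 4·4.5091 = 88.4364.
Competitive Q* = 6.6133, so ΔQ = 2.1042; wedge = 104.2182 − 88.4364 = 15.7818.
Deadweight loss = ½ × 2.1042 × 15.7818 = 16.60.

16.60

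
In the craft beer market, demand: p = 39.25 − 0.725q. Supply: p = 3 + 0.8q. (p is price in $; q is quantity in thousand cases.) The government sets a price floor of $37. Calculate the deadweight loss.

$325.68 thousand

Competitive equilibrium: 39.25 − 0.725q = 3 + 0.8q → q* = 23.77049, p* = 22.01639.
At the floor p = 37, quantity demanded = (39.25 − 37)/0.725 = 3.10345.
Sellers' marginal cost at q' = 3.10345: 3 + 0.8·3.10345 = 5.48276.
Δq = 23.77049 − 3.10345 = 20.66704; wedge = 37 − 5.48276 = 31.51724.
DWL = ½ × 20.66704 × 31.51724 = $325.68 thousand.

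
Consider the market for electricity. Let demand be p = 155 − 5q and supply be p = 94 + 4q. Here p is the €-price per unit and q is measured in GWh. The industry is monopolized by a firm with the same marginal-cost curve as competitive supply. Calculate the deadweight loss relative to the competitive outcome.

Competitive equilibrium: 155 − 5q = 94 + 4q → q* = 6.7778, p* = 121.1111.
Marginal revenue: MR = 155 − 10q. Set MR = MC: 155 − 10q = 94 + 4q → q_m = 4.3571.
Price p_m = 155 − 5·4.3571 = 133.2145; MC(q_m) = 94 + 4·4.3571 = 111.4284.
Competitive q* = 6.7778, so Δq = 2.4207; wedge = 133.2145 − 111.4284 = 21.7861.
Deadweight loss = ½ × 2.4207 × 21.7861 = €26.37.

€26.37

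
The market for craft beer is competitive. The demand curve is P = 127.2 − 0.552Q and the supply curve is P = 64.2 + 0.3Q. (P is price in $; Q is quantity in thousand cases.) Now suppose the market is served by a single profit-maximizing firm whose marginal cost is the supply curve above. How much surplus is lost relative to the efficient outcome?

$360.04 thousand

Competitive equilibrium: 127.2 − 0.552Q = 64.2 + 0.3Q → Q* = 73.94366, P* = 86.3831.
Marginal revenue: MR = 127.2 − 1.104Q. Set MR = MC: 127.2 − 1.104Q = 64.2 + 0.3Q → Q_m = 44.87179.
Price P_m = 127.2 − 0.552·44.87179 = 102.43077; MC(Q_m) = 64.2 + 0.3·44.87179 = 77.66154.
Competitive Q* = 73.94366, so ΔQ = 29.07187; wedge = 102.43077 − 77.66154 = 24.76923.
The triangle = ½ × 29.07187 × 24.76923 = $360.04 thousand.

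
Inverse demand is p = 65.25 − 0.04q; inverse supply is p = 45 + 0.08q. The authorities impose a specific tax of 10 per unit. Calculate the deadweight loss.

Competitive equilibrium: 65.25 − 0.04q = 45 + 0.08q → q* = 168.75, p* = 58.5.
With the tax, the buyer price exceeds the seller price by 10: (65.25 − 0.04q) − (45 + 0.08q) = 10 → q' = 85.4167.
Δq = 168.75 − 85.4167 = 83.3333; the wedge equals the tax, 10.
DWL = ½ × 83.3333 × 10 = 416.67.

416.67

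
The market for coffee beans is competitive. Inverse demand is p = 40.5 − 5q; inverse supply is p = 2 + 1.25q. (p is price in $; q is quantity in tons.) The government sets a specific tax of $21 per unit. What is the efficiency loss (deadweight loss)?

Competitive equilibrium: 40.5 − 5q = 2 + 1.25q → q* = 6.16, p* = 9.7.
With the tax, the buyer price exceeds the seller price by 21: (40.5 − 5q) − (2 + 1.25q) = 21 → q' = 2.8.
Δq = 6.16 − 2.8 = 3.36; the wedge equals the tax, 21.
Welfare loss = ½ × 3.36 × 21 = $35.28.

$35.28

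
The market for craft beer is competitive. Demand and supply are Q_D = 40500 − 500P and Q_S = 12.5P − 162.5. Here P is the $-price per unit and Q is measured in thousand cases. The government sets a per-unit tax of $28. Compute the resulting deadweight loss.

$4780.49 thousand

In inverse form: demand P = 81 − 0.002Q, supply P = 13 + 0.08Q.
Competitive equilibrium: 81 − 0.002Q = 13 + 0.08Q → Q* = 829.2683, P* = 79.3415.
With the tax, the buyer price exceeds the seller price by 28: (81 − 0.002Q) − (13 + 0.08Q) = 28 → Q' = 487.8049.
ΔQ = 829.2683 − 487.8049 = 341.4634; the wedge equals the tax, 28.
Deadweight loss = ½ × 341.4634 × 28 = $4780.49 thousand.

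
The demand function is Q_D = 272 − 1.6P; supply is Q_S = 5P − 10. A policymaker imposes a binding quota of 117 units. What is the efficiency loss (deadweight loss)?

In inverse form: demand P = 170 − 0.625Q, supply P = 2 + 0.2Q.
Competitive equilibrium: 170 − 0.625Q = 2 + 0.2Q → Q* = 203.6364, P* = 42.7273.
At Q = 117: demand price = 170 − 0.625·117 = 96.875; supply price = 2 + 0.2·117 = 25.4.
ΔQ = 203.6364 − 117 = 86.6364; wedge = 96.875 − 25.4 = 71.475.
DWL = ½ × 86.6364 × 71.475 = 3096.17.

3096.17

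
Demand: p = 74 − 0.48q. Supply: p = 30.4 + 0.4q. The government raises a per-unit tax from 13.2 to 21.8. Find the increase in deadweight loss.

Competitive equilibrium: 74 − 0.48q = 30.4 + 0.4q → q* = 49.5455, p* = 50.2182.
For a per-unit tax t: Δq = t/0.88, so DWL = ½·t·(t/0.88) = t²/1.76.
At t = 13.2: DWL = 99. At t = 21.8: DWL = 270.023.
Increase = 270.023 − 99 = 171.02.

171.02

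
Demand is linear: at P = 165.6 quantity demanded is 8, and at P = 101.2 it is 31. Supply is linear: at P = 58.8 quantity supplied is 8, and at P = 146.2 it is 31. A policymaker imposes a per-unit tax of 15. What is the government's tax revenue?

328.64

Demand slope = (101.2 − 165.6)/(31 − 8) = −2.8, so P = 188 − 2.8Q.
Supply slope = (146.2 − 58.8)/(31 − 8) = 3.8, so P = 28.4 + 3.8Q.
Competitive equilibrium: 188 − 2.8Q = 28.4 + 3.8Q → Q* = 24.1818, P* = 120.2909.
With the tax, the buyer price exceeds the seller price by 15: (188 − 2.8Q) − (28.4 + 3.8Q) = 15 → Q' = 21.9091.
Tax revenue = 15 × 21.9091 = 328.64.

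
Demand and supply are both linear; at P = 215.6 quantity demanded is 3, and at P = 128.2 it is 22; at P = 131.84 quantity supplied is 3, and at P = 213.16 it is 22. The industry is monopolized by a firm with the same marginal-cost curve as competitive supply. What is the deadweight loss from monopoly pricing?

Demand slope = (128.2 − 215.6)/(22 − 3) = −4.6, so P = 229.4 − 4.6Q.
Supply slope = (213.16 − 131.84)/(22 − 3) = 4.28, so P = 119 + 4.28Q.
Competitive equilibrium: 229.4 − 4.6Q = 119 + 4.28Q → Q* = 12.4324, P* = 172.2108.
Marginal revenue: MR = 229.4 − 9.2Q. Set MR = MC: 229.4 − 9.2Q = 119 + 4.28Q → Q_m = 8.1899.
Price P_m = 229.4 − 4.6·8.1899 = 191.7265; MC(Q_m) = 119 + 4.28·8.1899 = 154.0528.
Competitive Q* = 12.4324, so ΔQ = 4.2425; wedge = 191.7265 − 154.0528 = 37.6737.
Deadweight loss = ½ × 4.2425 × 37.6737 = 79.92.

79.92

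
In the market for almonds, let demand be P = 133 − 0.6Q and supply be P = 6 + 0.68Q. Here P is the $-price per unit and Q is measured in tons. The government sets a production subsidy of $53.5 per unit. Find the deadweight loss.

Competitive equilibrium: 133 − 0.6Q = 6 + 0.68Q → Q* = 99.21875, P* = 73.46875.
The subsidy lowers effective supply by 53.5: P = 0.68Q − 47.5.
New quantity: 133 − 0.6Q = 0.68Q − 47.5 → Q' = 141.01563.
Overproduction ΔQ = 141.01563 − 99.21875 = 41.79688; wedge = subsidy = 53.5.
The triangle = ½ × 41.79688 × 53.5 = $1118.07.

$1118.07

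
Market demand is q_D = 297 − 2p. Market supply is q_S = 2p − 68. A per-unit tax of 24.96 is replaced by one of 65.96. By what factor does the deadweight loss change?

6.983

In inverse form: demand p = 148.5 − 0.5q, supply p = 34 + 0.5q.
Competitive equilibrium: 148.5 − 0.5q = 34 + 0.5q → q* = 114.5, p* = 91.25.
For a per-unit tax t: Δq = t/1, so DWL = ½·t·(t/1) = t²/2.
At t = 24.96: DWL = 311.5008. At t = 65.96: DWL = 2175.3608.
Ratio = (65.96/24.96)² = 6.983.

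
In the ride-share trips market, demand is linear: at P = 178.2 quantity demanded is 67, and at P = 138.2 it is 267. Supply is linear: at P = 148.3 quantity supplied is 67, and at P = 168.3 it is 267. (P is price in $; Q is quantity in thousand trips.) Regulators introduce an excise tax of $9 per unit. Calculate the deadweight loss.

Demand slope = (138.2 − 178.2)/(267 − 67) = −0.2, so P = 191.6 − 0.2Q.
Supply slope = (168.3 − 148.3)/(267 − 67) = 0.1, so P = 141.6 + 0.1Q.
Competitive equilibrium: 191.6 − 0.2Q = 141.6 + 0.1Q → Q* = 166.6667, P* = 158.2667.
With the tax, the buyer price exceeds the seller price by 9: (191.6 − 0.2Q) − (141.6 + 0.1Q) = 9 → Q' = 136.6667.
ΔQ = 166.6667 − 136.6667 = 30; the wedge equals the tax, 9.
DWL = ½ × 30 × 9 = $135 thousand.

$135 thousand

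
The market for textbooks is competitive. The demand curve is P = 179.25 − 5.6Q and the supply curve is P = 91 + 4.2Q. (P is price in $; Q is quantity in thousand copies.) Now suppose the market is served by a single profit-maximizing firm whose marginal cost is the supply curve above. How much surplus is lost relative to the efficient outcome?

$52.54 thousand

Competitive equilibrium: 179.25 − 5.6Q = 91 + 4.2Q → Q* = 9.0051, P* = 128.8214.
Marginal revenue: MR = 179.25 − 11.2Q. Set MR = MC: 179.25 − 11.2Q = 91 + 4.2Q → Q_m = 5.7305.
Price P_m = 179.25 − 5.6·5.7305 = 147.1592; MC(Q_m) = 91 + 4.2·5.7305 = 115.0681.
Competitive Q* = 9.0051, so ΔQ = 3.2746; wedge = 147.1592 − 115.0681 = 32.0911.
The triangle = ½ × 3.2746 × 32.0911 = $52.54 thousand.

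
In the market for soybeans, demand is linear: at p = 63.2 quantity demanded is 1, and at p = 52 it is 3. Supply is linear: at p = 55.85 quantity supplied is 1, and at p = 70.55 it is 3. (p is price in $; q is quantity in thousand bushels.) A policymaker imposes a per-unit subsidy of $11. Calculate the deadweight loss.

Demand slope = (52 − 63.2)/(3 − 1) = −5.6, so p = 68.8 − 5.6q.
Supply slope = (70.55 − 55.85)/(3 − 1) = 7.35, so p = 48.5 + 7.35q.
Competitive equilibrium: 68.8 − 5.6q = 48.5 + 7.35q → q* = 1.5676, p* = 60.0216.
The subsidy lowers effective supply by 11: p = 37.5 + 7.35q.
New quantity: 68.8 − 5.6q = 37.5 + 7.35q → q' = 2.417.
Overproduction Δq = 2.417 − 1.5676 = 0.8494; wedge = subsidy = 11.
DWL = ½ × 0.8494 × 11 = $4.67 thousand.

$4.67 thousand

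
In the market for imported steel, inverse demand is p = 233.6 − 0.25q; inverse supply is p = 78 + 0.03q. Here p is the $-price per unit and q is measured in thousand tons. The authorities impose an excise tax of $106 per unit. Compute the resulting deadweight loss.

$20064.29 thousand

Competitive equilibrium: 233.6 − 0.25q = 78 + 0.03q → q* = 555.71429, p* = 94.67143.
With the tax, the buyer price exceeds the seller price by 106: (233.6 − 0.25q) − (78 + 0.03q) = 106 → q' = 177.14286.
Δq = 555.71429 − 177.14286 = 378.57143; the wedge equals the tax, 106.
The triangle = ½ × 378.57143 × 106 = $20064.29 thousand.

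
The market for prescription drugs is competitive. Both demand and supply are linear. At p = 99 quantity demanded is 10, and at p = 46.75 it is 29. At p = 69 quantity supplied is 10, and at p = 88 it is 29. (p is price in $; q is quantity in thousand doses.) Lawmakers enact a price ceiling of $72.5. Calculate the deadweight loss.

$37.97 thousand

Demand slope = (46.75 − 99)/(29 − 10) = −2.75, so p = 126.5 − 2.75q.
Supply slope = (88 − 69)/(29 − 10) = 1, so p = 59 + q.
Competitive equilibrium: 126.5 − 2.75q = 59 + q → q* = 18, p* = 77.
At the ceiling p = 72.5, quantity supplied = (72.5 − 59)/1 = 13.5.
Willingness to pay at q' = 13.5: 126.5 − 2.75·13.5 = 89.375.
Δq = 18 − 13.5 = 4.5; wedge = 89.375 − 72.5 = 16.875.
DWL = ½ × 4.5 × 16.875 = $37.97 thousand.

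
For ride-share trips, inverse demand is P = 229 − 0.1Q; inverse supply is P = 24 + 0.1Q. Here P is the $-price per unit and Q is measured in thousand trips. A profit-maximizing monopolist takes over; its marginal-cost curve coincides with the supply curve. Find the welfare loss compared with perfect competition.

$11673.61 thousand

Competitive equilibrium: 229 − 0.1Q = 24 + 0.1Q → Q* = 1025, P* = 126.5.
Marginal revenue: MR = 229 − 0.2Q. Set MR = MC: 229 − 0.2Q = 24 + 0.1Q → Q_m = 683.33333.
Price P_m = 229 − 0.1·683.33333 = 160.66667; MC(Q_m) = 24 + 0.1·683.33333 = 92.33333.
Competitive Q* = 1025, so ΔQ = 341.66667; wedge = 160.66667 − 92.33333 = 68.33334.
Deadweight loss = ½ × 341.66667 × 68.33334 = $11673.61 thousand.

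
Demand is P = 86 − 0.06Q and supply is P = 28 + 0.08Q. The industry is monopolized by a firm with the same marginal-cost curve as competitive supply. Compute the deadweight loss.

Competitive equilibrium: 86 − 0.06Q = 28 + 0.08Q → Q* = 414.2857, P* = 61.1429.
Marginal revenue: MR = 86 − 0.12Q. Set MR = MC: 86 − 0.12Q = 28 + 0.08Q → Q_m = 290.
Price P_m = 86 − 0.06·290 = 68.6; MC(Q_m) = 28 + 0.08·290 = 51.2.
Competitive Q* = 414.2857, so ΔQ = 124.2857; wedge = 68.6 − 51.2 = 17.4.
The triangle = ½ × 124.2857 × 17.4 = 1081.29.

1081.29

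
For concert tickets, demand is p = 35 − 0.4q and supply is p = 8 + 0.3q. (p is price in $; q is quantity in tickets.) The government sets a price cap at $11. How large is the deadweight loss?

Competitive equilibrium: 35 − 0.4q = 8 + 0.3q → q* = 38.5714, p* = 19.5714.
At the ceiling p = 11, quantity supplied = (11 − 8)/0.3 = 10.
Willingness to pay at q' = 10: 35 − 0.4·10 = 31.
Δq = 38.5714 − 10 = 28.5714; wedge = 31 − 11 = 20.
Welfare loss = ½ × 28.5714 × 20 = $285.71.

$285.71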